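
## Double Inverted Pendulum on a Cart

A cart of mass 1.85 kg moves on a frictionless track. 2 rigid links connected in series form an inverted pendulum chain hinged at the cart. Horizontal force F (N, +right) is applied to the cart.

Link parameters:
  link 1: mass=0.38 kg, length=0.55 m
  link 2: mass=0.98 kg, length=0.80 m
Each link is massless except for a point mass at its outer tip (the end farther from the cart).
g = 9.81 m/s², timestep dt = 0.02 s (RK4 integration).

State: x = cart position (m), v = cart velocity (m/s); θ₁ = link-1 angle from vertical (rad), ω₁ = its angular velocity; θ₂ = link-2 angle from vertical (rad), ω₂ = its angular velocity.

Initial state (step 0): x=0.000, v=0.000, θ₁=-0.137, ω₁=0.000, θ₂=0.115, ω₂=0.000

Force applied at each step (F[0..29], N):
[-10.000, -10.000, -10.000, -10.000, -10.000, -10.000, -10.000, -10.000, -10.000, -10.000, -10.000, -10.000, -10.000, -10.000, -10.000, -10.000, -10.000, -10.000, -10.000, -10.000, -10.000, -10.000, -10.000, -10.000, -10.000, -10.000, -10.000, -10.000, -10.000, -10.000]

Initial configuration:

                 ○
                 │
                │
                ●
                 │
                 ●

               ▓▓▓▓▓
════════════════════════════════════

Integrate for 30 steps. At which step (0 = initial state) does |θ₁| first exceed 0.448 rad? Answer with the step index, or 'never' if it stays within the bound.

apply F[0]=-10.000 → step 1: x=-0.001, v=-0.090, θ₁=-0.138, ω₁=-0.088, θ₂=0.117, ω₂=0.199
apply F[1]=-10.000 → step 2: x=-0.004, v=-0.180, θ₁=-0.141, ω₁=-0.179, θ₂=0.123, ω₂=0.400
apply F[2]=-10.000 → step 3: x=-0.008, v=-0.271, θ₁=-0.145, ω₁=-0.273, θ₂=0.133, ω₂=0.606
apply F[3]=-10.000 → step 4: x=-0.014, v=-0.361, θ₁=-0.152, ω₁=-0.373, θ₂=0.147, ω₂=0.817
apply F[4]=-10.000 → step 5: x=-0.023, v=-0.451, θ₁=-0.160, ω₁=-0.477, θ₂=0.166, ω₂=1.033
apply F[5]=-10.000 → step 6: x=-0.032, v=-0.541, θ₁=-0.171, ω₁=-0.584, θ₂=0.189, ω₂=1.255
apply F[6]=-10.000 → step 7: x=-0.044, v=-0.631, θ₁=-0.183, ω₁=-0.690, θ₂=0.216, ω₂=1.481
apply F[7]=-10.000 → step 8: x=-0.058, v=-0.722, θ₁=-0.198, ω₁=-0.789, θ₂=0.248, ω₂=1.707
apply F[8]=-10.000 → step 9: x=-0.073, v=-0.814, θ₁=-0.215, ω₁=-0.877, θ₂=0.284, ω₂=1.931
apply F[9]=-10.000 → step 10: x=-0.090, v=-0.906, θ₁=-0.233, ω₁=-0.947, θ₂=0.325, ω₂=2.151
apply F[10]=-10.000 → step 11: x=-0.109, v=-0.999, θ₁=-0.253, ω₁=-0.994, θ₂=0.370, ω₂=2.363
apply F[11]=-10.000 → step 12: x=-0.130, v=-1.093, θ₁=-0.273, ω₁=-1.014, θ₂=0.420, ω₂=2.568
apply F[12]=-10.000 → step 13: x=-0.153, v=-1.187, θ₁=-0.293, ω₁=-1.004, θ₂=0.473, ω₂=2.766
apply F[13]=-10.000 → step 14: x=-0.178, v=-1.282, θ₁=-0.313, ω₁=-0.961, θ₂=0.530, ω₂=2.958
apply F[14]=-10.000 → step 15: x=-0.204, v=-1.378, θ₁=-0.331, ω₁=-0.884, θ₂=0.591, ω₂=3.147
apply F[15]=-10.000 → step 16: x=-0.233, v=-1.473, θ₁=-0.348, ω₁=-0.771, θ₂=0.656, ω₂=3.335
apply F[16]=-10.000 → step 17: x=-0.263, v=-1.569, θ₁=-0.362, ω₁=-0.619, θ₂=0.725, ω₂=3.525
apply F[17]=-10.000 → step 18: x=-0.296, v=-1.664, θ₁=-0.372, ω₁=-0.424, θ₂=0.797, ω₂=3.719
apply F[18]=-10.000 → step 19: x=-0.330, v=-1.759, θ₁=-0.378, ω₁=-0.182, θ₂=0.873, ω₂=3.921
apply F[19]=-10.000 → step 20: x=-0.366, v=-1.854, θ₁=-0.379, ω₁=0.112, θ₂=0.954, ω₂=4.132
apply F[20]=-10.000 → step 21: x=-0.404, v=-1.949, θ₁=-0.374, ω₁=0.465, θ₂=1.039, ω₂=4.354
apply F[21]=-10.000 → step 22: x=-0.444, v=-2.043, θ₁=-0.360, ω₁=0.883, θ₂=1.128, ω₂=4.585
apply F[22]=-10.000 → step 23: x=-0.486, v=-2.138, θ₁=-0.338, ω₁=1.374, θ₂=1.222, ω₂=4.824
apply F[23]=-10.000 → step 24: x=-0.529, v=-2.233, θ₁=-0.305, ω₁=1.944, θ₂=1.321, ω₂=5.065
apply F[24]=-10.000 → step 25: x=-0.575, v=-2.331, θ₁=-0.259, ω₁=2.596, θ₂=1.425, ω₂=5.297
apply F[25]=-10.000 → step 26: x=-0.623, v=-2.431, θ₁=-0.200, ω₁=3.328, θ₂=1.533, ω₂=5.503
apply F[26]=-10.000 → step 27: x=-0.672, v=-2.535, θ₁=-0.126, ω₁=4.128, θ₂=1.645, ω₂=5.657
apply F[27]=-10.000 → step 28: x=-0.724, v=-2.642, θ₁=-0.035, ω₁=4.973, θ₂=1.759, ω₂=5.726
apply F[28]=-10.000 → step 29: x=-0.778, v=-2.749, θ₁=0.073, ω₁=5.829, θ₂=1.873, ω₂=5.672
apply F[29]=-10.000 → step 30: x=-0.834, v=-2.852, θ₁=0.198, ω₁=6.649, θ₂=1.984, ω₂=5.459
max |θ₁| = 0.379 ≤ 0.448 over all 31 states.

Answer: never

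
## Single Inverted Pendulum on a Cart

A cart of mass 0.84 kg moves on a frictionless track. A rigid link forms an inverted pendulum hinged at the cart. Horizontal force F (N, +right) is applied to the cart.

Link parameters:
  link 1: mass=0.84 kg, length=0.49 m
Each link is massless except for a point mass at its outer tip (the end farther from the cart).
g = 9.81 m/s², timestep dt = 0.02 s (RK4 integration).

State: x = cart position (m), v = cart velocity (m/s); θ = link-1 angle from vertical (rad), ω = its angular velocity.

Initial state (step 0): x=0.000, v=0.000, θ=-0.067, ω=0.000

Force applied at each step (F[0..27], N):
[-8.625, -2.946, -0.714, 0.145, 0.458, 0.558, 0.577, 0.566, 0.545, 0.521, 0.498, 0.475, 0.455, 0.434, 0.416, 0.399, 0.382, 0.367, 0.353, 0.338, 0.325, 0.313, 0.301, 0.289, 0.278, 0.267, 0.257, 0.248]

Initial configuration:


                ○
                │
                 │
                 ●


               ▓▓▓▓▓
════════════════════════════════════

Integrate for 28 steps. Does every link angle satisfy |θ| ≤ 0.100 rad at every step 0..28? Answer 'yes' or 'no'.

apply F[0]=-8.625 → step 1: x=-0.002, v=-0.192, θ=-0.063, ω=0.364
apply F[1]=-2.946 → step 2: x=-0.006, v=-0.250, θ=-0.055, ω=0.459
apply F[2]=-0.714 → step 3: x=-0.011, v=-0.257, θ=-0.046, ω=0.454
apply F[3]=+0.145 → step 4: x=-0.016, v=-0.246, θ=-0.037, ω=0.413
apply F[4]=+0.458 → step 5: x=-0.021, v=-0.228, θ=-0.030, ω=0.365
apply F[5]=+0.558 → step 6: x=-0.026, v=-0.210, θ=-0.023, ω=0.317
apply F[6]=+0.577 → step 7: x=-0.030, v=-0.192, θ=-0.017, ω=0.273
apply F[7]=+0.566 → step 8: x=-0.033, v=-0.176, θ=-0.012, ω=0.234
apply F[8]=+0.545 → step 9: x=-0.037, v=-0.161, θ=-0.008, ω=0.200
apply F[9]=+0.521 → step 10: x=-0.040, v=-0.148, θ=-0.004, ω=0.170
apply F[10]=+0.498 → step 11: x=-0.043, v=-0.135, θ=-0.001, ω=0.144
apply F[11]=+0.475 → step 12: x=-0.045, v=-0.124, θ=0.002, ω=0.122
apply F[12]=+0.455 → step 13: x=-0.048, v=-0.114, θ=0.004, ω=0.102
apply F[13]=+0.434 → step 14: x=-0.050, v=-0.105, θ=0.006, ω=0.085
apply F[14]=+0.416 → step 15: x=-0.052, v=-0.096, θ=0.008, ω=0.070
apply F[15]=+0.399 → step 16: x=-0.054, v=-0.088, θ=0.009, ω=0.057
apply F[16]=+0.382 → step 17: x=-0.055, v=-0.081, θ=0.010, ω=0.046
apply F[17]=+0.367 → step 18: x=-0.057, v=-0.074, θ=0.011, ω=0.037
apply F[18]=+0.353 → step 19: x=-0.058, v=-0.068, θ=0.011, ω=0.029
apply F[19]=+0.338 → step 20: x=-0.060, v=-0.062, θ=0.012, ω=0.022
apply F[20]=+0.325 → step 21: x=-0.061, v=-0.057, θ=0.012, ω=0.016
apply F[21]=+0.313 → step 22: x=-0.062, v=-0.052, θ=0.013, ω=0.010
apply F[22]=+0.301 → step 23: x=-0.063, v=-0.047, θ=0.013, ω=0.006
apply F[23]=+0.289 → step 24: x=-0.064, v=-0.043, θ=0.013, ω=0.002
apply F[24]=+0.278 → step 25: x=-0.065, v=-0.039, θ=0.013, ω=-0.001
apply F[25]=+0.267 → step 26: x=-0.065, v=-0.035, θ=0.013, ω=-0.004
apply F[26]=+0.257 → step 27: x=-0.066, v=-0.031, θ=0.013, ω=-0.006
apply F[27]=+0.248 → step 28: x=-0.067, v=-0.028, θ=0.012, ω=-0.008
Max |angle| over trajectory = 0.067 rad; bound = 0.100 → within bound.

Answer: yes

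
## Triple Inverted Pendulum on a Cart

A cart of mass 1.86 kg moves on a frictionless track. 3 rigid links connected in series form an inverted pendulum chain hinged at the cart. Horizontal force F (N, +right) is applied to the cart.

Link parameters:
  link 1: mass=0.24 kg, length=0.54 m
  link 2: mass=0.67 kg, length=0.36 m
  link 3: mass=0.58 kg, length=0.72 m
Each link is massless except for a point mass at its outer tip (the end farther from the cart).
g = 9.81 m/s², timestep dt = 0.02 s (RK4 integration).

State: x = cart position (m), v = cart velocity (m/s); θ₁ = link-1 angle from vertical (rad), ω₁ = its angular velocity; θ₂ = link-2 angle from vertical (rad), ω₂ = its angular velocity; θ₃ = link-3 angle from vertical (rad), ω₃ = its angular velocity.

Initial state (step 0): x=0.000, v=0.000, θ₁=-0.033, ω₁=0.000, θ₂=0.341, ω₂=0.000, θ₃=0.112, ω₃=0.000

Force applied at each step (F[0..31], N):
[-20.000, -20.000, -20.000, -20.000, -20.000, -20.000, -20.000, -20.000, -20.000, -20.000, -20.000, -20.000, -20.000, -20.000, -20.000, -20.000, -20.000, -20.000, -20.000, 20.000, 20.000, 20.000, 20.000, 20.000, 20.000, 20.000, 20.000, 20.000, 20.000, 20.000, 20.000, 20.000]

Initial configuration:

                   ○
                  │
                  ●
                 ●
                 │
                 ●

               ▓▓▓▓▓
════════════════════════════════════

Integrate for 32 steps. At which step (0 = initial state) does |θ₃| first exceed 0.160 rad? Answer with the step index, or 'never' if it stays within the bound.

Answer: 20

Derivation:
apply F[0]=-20.000 → step 1: x=-0.002, v=-0.212, θ₁=-0.033, ω₁=0.001, θ₂=0.349, ω₂=0.795, θ₃=0.111, ω₃=-0.064
apply F[1]=-20.000 → step 2: x=-0.008, v=-0.424, θ₁=-0.033, ω₁=0.021, θ₂=0.373, ω₂=1.565, θ₃=0.109, ω₃=-0.126
apply F[2]=-20.000 → step 3: x=-0.019, v=-0.637, θ₁=-0.032, ω₁=0.082, θ₂=0.411, ω₂=2.288, θ₃=0.106, ω₃=-0.185
apply F[3]=-20.000 → step 4: x=-0.034, v=-0.850, θ₁=-0.029, ω₁=0.201, θ₂=0.464, ω₂=2.940, θ₃=0.102, ω₃=-0.236
apply F[4]=-20.000 → step 5: x=-0.053, v=-1.064, θ₁=-0.023, ω₁=0.392, θ₂=0.528, ω₂=3.506, θ₃=0.097, ω₃=-0.276
apply F[5]=-20.000 → step 6: x=-0.077, v=-1.278, θ₁=-0.013, ω₁=0.661, θ₂=0.603, ω₂=3.981, θ₃=0.091, ω₃=-0.303
apply F[6]=-20.000 → step 7: x=-0.104, v=-1.493, θ₁=0.004, ω₁=1.011, θ₂=0.687, ω₂=4.363, θ₃=0.085, ω₃=-0.314
apply F[7]=-20.000 → step 8: x=-0.136, v=-1.708, θ₁=0.028, ω₁=1.440, θ₂=0.777, ω₂=4.651, θ₃=0.079, ω₃=-0.307
apply F[8]=-20.000 → step 9: x=-0.173, v=-1.924, θ₁=0.062, ω₁=1.945, θ₂=0.872, ω₂=4.843, θ₃=0.073, ω₃=-0.284
apply F[9]=-20.000 → step 10: x=-0.213, v=-2.139, θ₁=0.106, ω₁=2.520, θ₂=0.970, ω₂=4.925, θ₃=0.067, ω₃=-0.244
apply F[10]=-20.000 → step 11: x=-0.258, v=-2.354, θ₁=0.163, ω₁=3.160, θ₂=1.068, ω₂=4.877, θ₃=0.063, ω₃=-0.188
apply F[11]=-20.000 → step 12: x=-0.307, v=-2.567, θ₁=0.233, ω₁=3.856, θ₂=1.164, ω₂=4.666, θ₃=0.060, ω₃=-0.118
apply F[12]=-20.000 → step 13: x=-0.361, v=-2.776, θ₁=0.318, ω₁=4.603, θ₂=1.254, ω₂=4.253, θ₃=0.059, ω₃=-0.034
apply F[13]=-20.000 → step 14: x=-0.418, v=-2.978, θ₁=0.417, ω₁=5.395, θ₂=1.333, ω₂=3.587, θ₃=0.059, ω₃=0.065
apply F[14]=-20.000 → step 15: x=-0.480, v=-3.167, θ₁=0.534, ω₁=6.244, θ₂=1.395, ω₂=2.608, θ₃=0.061, ω₃=0.190
apply F[15]=-20.000 → step 16: x=-0.545, v=-3.333, θ₁=0.668, ω₁=7.186, θ₂=1.434, ω₂=1.231, θ₃=0.067, ω₃=0.364
apply F[16]=-20.000 → step 17: x=-0.613, v=-3.457, θ₁=0.822, ω₁=8.304, θ₂=1.441, ω₂=-0.675, θ₃=0.077, ω₃=0.655
apply F[17]=-20.000 → step 18: x=-0.683, v=-3.484, θ₁=1.002, ω₁=9.698, θ₂=1.403, ω₂=-3.268, θ₃=0.095, ω₃=1.240
apply F[18]=-20.000 → step 19: x=-0.751, v=-3.300, θ₁=1.210, ω₁=11.021, θ₂=1.308, ω₂=-5.985, θ₃=0.131, ω₃=2.474
apply F[19]=+20.000 → step 20: x=-0.810, v=-2.659, θ₁=1.430, ω₁=10.708, θ₂=1.184, ω₂=-5.999, θ₃=0.193, ω₃=3.704
apply F[20]=+20.000 → step 21: x=-0.858, v=-2.146, θ₁=1.634, ω₁=9.735, θ₂=1.081, ω₂=-4.218, θ₃=0.275, ω₃=4.429
apply F[21]=+20.000 → step 22: x=-0.897, v=-1.757, θ₁=1.822, ω₁=9.071, θ₂=1.016, ω₂=-2.342, θ₃=0.367, ω₃=4.757
apply F[22]=+20.000 → step 23: x=-0.929, v=-1.423, θ₁=1.999, ω₁=8.745, θ₂=0.986, ω₂=-0.580, θ₃=0.464, ω₃=4.922
apply F[23]=+20.000 → step 24: x=-0.954, v=-1.114, θ₁=2.173, ω₁=8.631, θ₂=0.992, ω₂=1.201, θ₃=0.564, ω₃=5.021
apply F[24]=+20.000 → step 25: x=-0.973, v=-0.818, θ₁=2.345, ω₁=8.608, θ₂=1.035, ω₂=3.104, θ₃=0.665, ω₃=5.092
apply F[25]=+20.000 → step 26: x=-0.987, v=-0.532, θ₁=2.517, ω₁=8.550, θ₂=1.118, ω₂=5.155, θ₃=0.767, ω₃=5.159
apply F[26]=+20.000 → step 27: x=-0.995, v=-0.260, θ₁=2.686, ω₁=8.298, θ₂=1.242, ω₂=7.290, θ₃=0.871, ω₃=5.241
apply F[27]=+20.000 → step 28: x=-0.997, v=-0.004, θ₁=2.846, ω₁=7.686, θ₂=1.409, ω₂=9.368, θ₃=0.977, ω₃=5.366
apply F[28]=+20.000 → step 29: x=-0.995, v=0.235, θ₁=2.990, ω₁=6.589, θ₂=1.615, ω₂=11.246, θ₃=1.086, ω₃=5.568
apply F[29]=+20.000 → step 30: x=-0.988, v=0.460, θ₁=3.106, ω₁=4.957, θ₂=1.857, ω₂=12.908, θ₃=1.201, ω₃=5.891
apply F[30]=+20.000 → step 31: x=-0.977, v=0.673, θ₁=3.184, ω₁=2.752, θ₂=2.132, ω₂=14.602, θ₃=1.323, ω₃=6.403
apply F[31]=+20.000 → step 32: x=-0.961, v=0.875, θ₁=3.211, ω₁=-0.260, θ₂=2.446, ω₂=17.017, θ₃=1.459, ω₃=7.308
|θ₃| = 0.193 > 0.160 first at step 20.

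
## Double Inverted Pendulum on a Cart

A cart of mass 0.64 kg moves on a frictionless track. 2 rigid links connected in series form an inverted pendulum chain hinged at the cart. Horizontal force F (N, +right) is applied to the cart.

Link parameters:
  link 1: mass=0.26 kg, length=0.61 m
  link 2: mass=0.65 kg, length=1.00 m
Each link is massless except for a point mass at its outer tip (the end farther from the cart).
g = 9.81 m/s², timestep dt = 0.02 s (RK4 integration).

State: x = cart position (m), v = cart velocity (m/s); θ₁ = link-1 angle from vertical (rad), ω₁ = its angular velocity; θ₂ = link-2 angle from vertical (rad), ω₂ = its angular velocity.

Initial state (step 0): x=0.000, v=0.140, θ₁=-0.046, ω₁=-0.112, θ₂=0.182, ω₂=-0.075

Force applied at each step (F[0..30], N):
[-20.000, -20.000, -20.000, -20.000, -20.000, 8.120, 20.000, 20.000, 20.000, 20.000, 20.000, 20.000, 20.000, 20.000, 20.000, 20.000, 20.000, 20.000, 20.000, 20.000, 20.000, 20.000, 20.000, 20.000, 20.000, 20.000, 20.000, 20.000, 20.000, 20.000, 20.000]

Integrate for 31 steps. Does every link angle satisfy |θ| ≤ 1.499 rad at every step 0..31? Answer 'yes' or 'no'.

Answer: yes

Derivation:
apply F[0]=-20.000 → step 1: x=-0.003, v=-0.473, θ₁=-0.040, ω₁=0.701, θ₂=0.182, ω₂=0.079
apply F[1]=-20.000 → step 2: x=-0.019, v=-1.090, θ₁=-0.018, ω₁=1.551, θ₂=0.185, ω₂=0.212
apply F[2]=-20.000 → step 3: x=-0.047, v=-1.715, θ₁=0.022, ω₁=2.475, θ₂=0.190, ω₂=0.299
apply F[3]=-20.000 → step 4: x=-0.088, v=-2.343, θ₁=0.082, ω₁=3.489, θ₂=0.197, ω₂=0.326
apply F[4]=-20.000 → step 5: x=-0.141, v=-2.953, θ₁=0.162, ω₁=4.542, θ₂=0.203, ω₂=0.308
apply F[5]=+8.120 → step 6: x=-0.197, v=-2.702, θ₁=0.250, ω₁=4.207, θ₂=0.209, ω₂=0.307
apply F[6]=+20.000 → step 7: x=-0.245, v=-2.144, θ₁=0.326, ω₁=3.476, θ₂=0.215, ω₂=0.261
apply F[7]=+20.000 → step 8: x=-0.283, v=-1.633, θ₁=0.390, ω₁=2.934, θ₂=0.219, ω₂=0.148
apply F[8]=+20.000 → step 9: x=-0.311, v=-1.156, θ₁=0.445, ω₁=2.552, θ₂=0.220, ω₂=-0.029
apply F[9]=+20.000 → step 10: x=-0.330, v=-0.703, θ₁=0.493, ω₁=2.297, θ₂=0.218, ω₂=-0.260
apply F[10]=+20.000 → step 11: x=-0.339, v=-0.264, θ₁=0.537, ω₁=2.138, θ₂=0.210, ω₂=-0.536
apply F[11]=+20.000 → step 12: x=-0.340, v=0.167, θ₁=0.579, ω₁=2.048, θ₂=0.196, ω₂=-0.849
apply F[12]=+20.000 → step 13: x=-0.333, v=0.597, θ₁=0.619, ω₁=2.003, θ₂=0.176, ω₂=-1.190
apply F[13]=+20.000 → step 14: x=-0.316, v=1.031, θ₁=0.659, ω₁=1.980, θ₂=0.148, ω₂=-1.552
apply F[14]=+20.000 → step 15: x=-0.291, v=1.472, θ₁=0.698, ω₁=1.957, θ₂=0.113, ω₂=-1.927
apply F[15]=+20.000 → step 16: x=-0.257, v=1.923, θ₁=0.737, ω₁=1.913, θ₂=0.071, ω₂=-2.308
apply F[16]=+20.000 → step 17: x=-0.214, v=2.383, θ₁=0.775, ω₁=1.830, θ₂=0.021, ω₂=-2.693
apply F[17]=+20.000 → step 18: x=-0.162, v=2.852, θ₁=0.810, ω₁=1.694, θ₂=-0.037, ω₂=-3.079
apply F[18]=+20.000 → step 19: x=-0.100, v=3.329, θ₁=0.842, ω₁=1.487, θ₂=-0.102, ω₂=-3.465
apply F[19]=+20.000 → step 20: x=-0.029, v=3.811, θ₁=0.869, ω₁=1.198, θ₂=-0.175, ω₂=-3.855
apply F[20]=+20.000 → step 21: x=0.052, v=4.297, θ₁=0.889, ω₁=0.809, θ₂=-0.256, ω₂=-4.252
apply F[21]=+20.000 → step 22: x=0.143, v=4.783, θ₁=0.901, ω₁=0.303, θ₂=-0.345, ω₂=-4.658
apply F[22]=+20.000 → step 23: x=0.244, v=5.270, θ₁=0.900, ω₁=-0.341, θ₂=-0.443, ω₂=-5.076
apply F[23]=+20.000 → step 24: x=0.354, v=5.757, θ₁=0.886, ω₁=-1.144, θ₂=-0.549, ω₂=-5.503
apply F[24]=+20.000 → step 25: x=0.474, v=6.249, θ₁=0.853, ω₁=-2.132, θ₂=-0.663, ω₂=-5.930
apply F[25]=+20.000 → step 26: x=0.604, v=6.753, θ₁=0.799, ω₁=-3.326, θ₂=-0.786, ω₂=-6.333
apply F[26]=+20.000 → step 27: x=0.744, v=7.284, θ₁=0.719, ω₁=-4.741, θ₂=-0.916, ω₂=-6.667
apply F[27]=+20.000 → step 28: x=0.896, v=7.862, θ₁=0.608, ω₁=-6.376, θ₂=-1.051, ω₂=-6.852
apply F[28]=+20.000 → step 29: x=1.059, v=8.505, θ₁=0.463, ω₁=-8.197, θ₂=-1.188, ω₂=-6.758
apply F[29]=+20.000 → step 30: x=1.236, v=9.209, θ₁=0.280, ω₁=-10.116, θ₂=-1.319, ω₂=-6.206
apply F[30]=+20.000 → step 31: x=1.428, v=9.911, θ₁=0.058, ω₁=-11.985, θ₂=-1.432, ω₂=-5.016
Max |angle| over trajectory = 1.432 rad; bound = 1.499 → within bound.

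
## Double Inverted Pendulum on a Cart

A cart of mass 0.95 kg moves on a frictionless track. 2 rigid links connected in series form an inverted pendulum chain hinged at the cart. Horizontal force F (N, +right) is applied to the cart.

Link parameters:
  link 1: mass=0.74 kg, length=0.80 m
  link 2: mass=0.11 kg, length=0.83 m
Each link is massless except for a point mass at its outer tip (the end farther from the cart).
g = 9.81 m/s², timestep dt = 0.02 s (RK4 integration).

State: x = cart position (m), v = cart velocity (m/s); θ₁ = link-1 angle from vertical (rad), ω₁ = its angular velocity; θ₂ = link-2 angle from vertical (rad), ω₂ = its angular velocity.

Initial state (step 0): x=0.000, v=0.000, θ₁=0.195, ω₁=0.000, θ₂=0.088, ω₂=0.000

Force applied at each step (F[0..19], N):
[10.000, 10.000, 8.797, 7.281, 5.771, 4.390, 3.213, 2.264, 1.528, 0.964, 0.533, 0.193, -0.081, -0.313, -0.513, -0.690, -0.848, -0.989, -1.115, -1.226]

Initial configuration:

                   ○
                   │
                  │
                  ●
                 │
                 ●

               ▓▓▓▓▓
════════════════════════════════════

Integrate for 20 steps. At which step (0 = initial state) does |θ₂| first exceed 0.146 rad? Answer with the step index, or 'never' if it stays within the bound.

Answer: never

Derivation:
apply F[0]=+10.000 → step 1: x=0.002, v=0.172, θ₁=0.193, ω₁=-0.159, θ₂=0.088, ω₂=-0.033
apply F[1]=+10.000 → step 2: x=0.007, v=0.344, θ₁=0.189, ω₁=-0.319, θ₂=0.087, ω₂=-0.065
apply F[2]=+8.797 → step 3: x=0.015, v=0.493, θ₁=0.181, ω₁=-0.454, θ₂=0.085, ω₂=-0.095
apply F[3]=+7.281 → step 4: x=0.026, v=0.614, θ₁=0.171, ω₁=-0.555, θ₂=0.083, ω₂=-0.122
apply F[4]=+5.771 → step 5: x=0.039, v=0.705, θ₁=0.159, ω₁=-0.625, θ₂=0.080, ω₂=-0.145
apply F[5]=+4.390 → step 6: x=0.054, v=0.771, θ₁=0.146, ω₁=-0.666, θ₂=0.077, ω₂=-0.165
apply F[6]=+3.213 → step 7: x=0.070, v=0.815, θ₁=0.133, ω₁=-0.684, θ₂=0.074, ω₂=-0.182
apply F[7]=+2.264 → step 8: x=0.087, v=0.841, θ₁=0.119, ω₁=-0.684, θ₂=0.070, ω₂=-0.197
apply F[8]=+1.528 → step 9: x=0.104, v=0.854, θ₁=0.105, ω₁=-0.671, θ₂=0.066, ω₂=-0.208
apply F[9]=+0.964 → step 10: x=0.121, v=0.858, θ₁=0.092, ω₁=-0.650, θ₂=0.062, ω₂=-0.217
apply F[10]=+0.533 → step 11: x=0.138, v=0.855, θ₁=0.080, ω₁=-0.624, θ₂=0.057, ω₂=-0.224
apply F[11]=+0.193 → step 12: x=0.155, v=0.846, θ₁=0.067, ω₁=-0.595, θ₂=0.053, ω₂=-0.229
apply F[12]=-0.081 → step 13: x=0.172, v=0.834, θ₁=0.056, ω₁=-0.565, θ₂=0.048, ω₂=-0.232
apply F[13]=-0.313 → step 14: x=0.188, v=0.819, θ₁=0.045, ω₁=-0.533, θ₂=0.043, ω₂=-0.233
apply F[14]=-0.513 → step 15: x=0.204, v=0.802, θ₁=0.034, ω₁=-0.502, θ₂=0.039, ω₂=-0.233
apply F[15]=-0.690 → step 16: x=0.220, v=0.782, θ₁=0.025, ω₁=-0.470, θ₂=0.034, ω₂=-0.231
apply F[16]=-0.848 → step 17: x=0.236, v=0.761, θ₁=0.016, ω₁=-0.439, θ₂=0.029, ω₂=-0.228
apply F[17]=-0.989 → step 18: x=0.251, v=0.738, θ₁=0.007, ω₁=-0.408, θ₂=0.025, ω₂=-0.224
apply F[18]=-1.115 → step 19: x=0.265, v=0.714, θ₁=-0.001, ω₁=-0.378, θ₂=0.020, ω₂=-0.219
apply F[19]=-1.226 → step 20: x=0.279, v=0.689, θ₁=-0.008, ω₁=-0.349, θ₂=0.016, ω₂=-0.213
max |θ₂| = 0.088 ≤ 0.146 over all 21 states.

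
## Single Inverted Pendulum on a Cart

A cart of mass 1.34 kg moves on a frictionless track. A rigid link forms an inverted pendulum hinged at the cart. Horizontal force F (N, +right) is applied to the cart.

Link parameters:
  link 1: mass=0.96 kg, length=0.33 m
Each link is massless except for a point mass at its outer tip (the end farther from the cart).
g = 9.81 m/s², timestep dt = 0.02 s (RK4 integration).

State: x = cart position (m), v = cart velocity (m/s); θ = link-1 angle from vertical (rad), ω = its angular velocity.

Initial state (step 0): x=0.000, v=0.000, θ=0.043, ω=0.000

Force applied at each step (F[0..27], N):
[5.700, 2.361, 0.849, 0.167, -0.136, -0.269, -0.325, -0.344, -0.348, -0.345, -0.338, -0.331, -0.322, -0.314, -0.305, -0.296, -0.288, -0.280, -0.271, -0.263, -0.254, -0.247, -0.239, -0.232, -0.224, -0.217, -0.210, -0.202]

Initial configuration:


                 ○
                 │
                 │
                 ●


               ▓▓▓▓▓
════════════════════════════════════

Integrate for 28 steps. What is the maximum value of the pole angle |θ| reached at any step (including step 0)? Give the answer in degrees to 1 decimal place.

apply F[0]=+5.700 → step 1: x=0.001, v=0.079, θ=0.041, ω=-0.214
apply F[1]=+2.361 → step 2: x=0.003, v=0.109, θ=0.036, ω=-0.282
apply F[2]=+0.849 → step 3: x=0.005, v=0.117, θ=0.030, ω=-0.286
apply F[3]=+0.167 → step 4: x=0.007, v=0.116, θ=0.025, ω=-0.266
apply F[4]=-0.136 → step 5: x=0.010, v=0.110, θ=0.020, ω=-0.237
apply F[5]=-0.269 → step 6: x=0.012, v=0.104, θ=0.015, ω=-0.207
apply F[6]=-0.325 → step 7: x=0.014, v=0.097, θ=0.011, ω=-0.179
apply F[7]=-0.344 → step 8: x=0.016, v=0.091, θ=0.008, ω=-0.153
apply F[8]=-0.348 → step 9: x=0.017, v=0.085, θ=0.005, ω=-0.131
apply F[9]=-0.345 → step 10: x=0.019, v=0.079, θ=0.003, ω=-0.111
apply F[10]=-0.338 → step 11: x=0.020, v=0.074, θ=0.001, ω=-0.094
apply F[11]=-0.331 → step 12: x=0.022, v=0.069, θ=-0.001, ω=-0.079
apply F[12]=-0.322 → step 13: x=0.023, v=0.064, θ=-0.002, ω=-0.066
apply F[13]=-0.314 → step 14: x=0.024, v=0.060, θ=-0.004, ω=-0.055
apply F[14]=-0.305 → step 15: x=0.026, v=0.056, θ=-0.005, ω=-0.045
apply F[15]=-0.296 → step 16: x=0.027, v=0.052, θ=-0.005, ω=-0.037
apply F[16]=-0.288 → step 17: x=0.028, v=0.049, θ=-0.006, ω=-0.030
apply F[17]=-0.280 → step 18: x=0.029, v=0.045, θ=-0.007, ω=-0.024
apply F[18]=-0.271 → step 19: x=0.029, v=0.042, θ=-0.007, ω=-0.018
apply F[19]=-0.263 → step 20: x=0.030, v=0.039, θ=-0.007, ω=-0.014
apply F[20]=-0.254 → step 21: x=0.031, v=0.037, θ=-0.008, ω=-0.010
apply F[21]=-0.247 → step 22: x=0.032, v=0.034, θ=-0.008, ω=-0.007
apply F[22]=-0.239 → step 23: x=0.032, v=0.032, θ=-0.008, ω=-0.004
apply F[23]=-0.232 → step 24: x=0.033, v=0.029, θ=-0.008, ω=-0.001
apply F[24]=-0.224 → step 25: x=0.034, v=0.027, θ=-0.008, ω=0.001
apply F[25]=-0.217 → step 26: x=0.034, v=0.025, θ=-0.008, ω=0.002
apply F[26]=-0.210 → step 27: x=0.035, v=0.023, θ=-0.008, ω=0.004
apply F[27]=-0.202 → step 28: x=0.035, v=0.021, θ=-0.008, ω=0.005
Max |angle| over trajectory = 0.043 rad = 2.5°.

Answer: 2.5°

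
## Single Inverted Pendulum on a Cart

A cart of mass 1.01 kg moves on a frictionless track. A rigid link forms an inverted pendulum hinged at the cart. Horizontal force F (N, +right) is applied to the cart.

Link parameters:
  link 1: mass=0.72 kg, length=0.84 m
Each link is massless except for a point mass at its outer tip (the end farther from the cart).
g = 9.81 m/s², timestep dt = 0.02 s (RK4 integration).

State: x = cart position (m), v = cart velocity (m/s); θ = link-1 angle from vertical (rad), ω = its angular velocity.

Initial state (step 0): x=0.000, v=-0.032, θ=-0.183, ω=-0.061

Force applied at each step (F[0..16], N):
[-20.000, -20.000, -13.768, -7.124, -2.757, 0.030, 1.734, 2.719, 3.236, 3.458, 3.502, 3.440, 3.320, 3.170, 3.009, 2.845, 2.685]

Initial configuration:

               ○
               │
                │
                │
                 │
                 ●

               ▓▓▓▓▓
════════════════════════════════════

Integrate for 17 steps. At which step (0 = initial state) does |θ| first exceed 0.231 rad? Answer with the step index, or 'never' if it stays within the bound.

Answer: never

Derivation:
apply F[0]=-20.000 → step 1: x=-0.004, v=-0.395, θ=-0.180, ω=0.321
apply F[1]=-20.000 → step 2: x=-0.016, v=-0.759, θ=-0.170, ω=0.708
apply F[2]=-13.768 → step 3: x=-0.033, v=-1.006, θ=-0.153, ω=0.960
apply F[3]=-7.124 → step 4: x=-0.055, v=-1.128, θ=-0.133, ω=1.070
apply F[4]=-2.757 → step 5: x=-0.078, v=-1.166, θ=-0.112, ω=1.087
apply F[5]=+0.030 → step 6: x=-0.101, v=-1.153, θ=-0.090, ω=1.048
apply F[6]=+1.734 → step 7: x=-0.124, v=-1.109, θ=-0.070, ω=0.977
apply F[7]=+2.719 → step 8: x=-0.145, v=-1.048, θ=-0.051, ω=0.890
apply F[8]=+3.236 → step 9: x=-0.165, v=-0.978, θ=-0.035, ω=0.797
apply F[9]=+3.458 → step 10: x=-0.184, v=-0.906, θ=-0.020, ω=0.705
apply F[10]=+3.502 → step 11: x=-0.202, v=-0.835, θ=-0.006, ω=0.617
apply F[11]=+3.440 → step 12: x=-0.218, v=-0.767, θ=0.005, ω=0.536
apply F[12]=+3.320 → step 13: x=-0.232, v=-0.702, θ=0.015, ω=0.462
apply F[13]=+3.170 → step 14: x=-0.246, v=-0.642, θ=0.024, ω=0.395
apply F[14]=+3.009 → step 15: x=-0.258, v=-0.587, θ=0.031, ω=0.335
apply F[15]=+2.845 → step 16: x=-0.269, v=-0.535, θ=0.037, ω=0.282
apply F[16]=+2.685 → step 17: x=-0.279, v=-0.487, θ=0.042, ω=0.234
max |θ| = 0.183 ≤ 0.231 over all 18 states.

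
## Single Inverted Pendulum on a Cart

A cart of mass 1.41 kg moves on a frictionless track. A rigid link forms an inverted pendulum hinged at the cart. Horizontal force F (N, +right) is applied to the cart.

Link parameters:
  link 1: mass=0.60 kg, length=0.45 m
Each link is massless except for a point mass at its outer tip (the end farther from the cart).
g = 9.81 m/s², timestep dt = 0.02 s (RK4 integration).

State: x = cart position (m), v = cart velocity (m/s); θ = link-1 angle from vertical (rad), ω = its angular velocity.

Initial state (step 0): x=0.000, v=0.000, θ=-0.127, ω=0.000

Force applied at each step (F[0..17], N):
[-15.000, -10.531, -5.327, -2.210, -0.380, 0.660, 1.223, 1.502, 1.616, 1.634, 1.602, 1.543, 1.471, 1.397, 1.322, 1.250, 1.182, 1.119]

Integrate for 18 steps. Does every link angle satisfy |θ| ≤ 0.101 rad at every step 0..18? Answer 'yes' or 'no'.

Answer: no

Derivation:
apply F[0]=-15.000 → step 1: x=-0.002, v=-0.201, θ=-0.123, ω=0.389
apply F[1]=-10.531 → step 2: x=-0.007, v=-0.340, θ=-0.113, ω=0.644
apply F[2]=-5.327 → step 3: x=-0.015, v=-0.407, θ=-0.099, ω=0.745
apply F[3]=-2.210 → step 4: x=-0.023, v=-0.430, θ=-0.084, ω=0.758
apply F[4]=-0.380 → step 5: x=-0.032, v=-0.430, θ=-0.069, ω=0.723
apply F[5]=+0.660 → step 6: x=-0.040, v=-0.415, θ=-0.055, ω=0.664
apply F[6]=+1.223 → step 7: x=-0.048, v=-0.394, θ=-0.043, ω=0.595
apply F[7]=+1.502 → step 8: x=-0.056, v=-0.370, θ=-0.032, ω=0.525
apply F[8]=+1.616 → step 9: x=-0.063, v=-0.344, θ=-0.022, ω=0.457
apply F[9]=+1.634 → step 10: x=-0.070, v=-0.320, θ=-0.013, ω=0.395
apply F[10]=+1.602 → step 11: x=-0.076, v=-0.296, θ=-0.006, ω=0.339
apply F[11]=+1.543 → step 12: x=-0.082, v=-0.274, θ=0.000, ω=0.289
apply F[12]=+1.471 → step 13: x=-0.087, v=-0.254, θ=0.006, ω=0.244
apply F[13]=+1.397 → step 14: x=-0.092, v=-0.235, θ=0.010, ω=0.205
apply F[14]=+1.322 → step 15: x=-0.096, v=-0.217, θ=0.014, ω=0.171
apply F[15]=+1.250 → step 16: x=-0.101, v=-0.200, θ=0.017, ω=0.141
apply F[16]=+1.182 → step 17: x=-0.104, v=-0.185, θ=0.020, ω=0.115
apply F[17]=+1.119 → step 18: x=-0.108, v=-0.171, θ=0.022, ω=0.093
Max |angle| over trajectory = 0.127 rad; bound = 0.101 → exceeded.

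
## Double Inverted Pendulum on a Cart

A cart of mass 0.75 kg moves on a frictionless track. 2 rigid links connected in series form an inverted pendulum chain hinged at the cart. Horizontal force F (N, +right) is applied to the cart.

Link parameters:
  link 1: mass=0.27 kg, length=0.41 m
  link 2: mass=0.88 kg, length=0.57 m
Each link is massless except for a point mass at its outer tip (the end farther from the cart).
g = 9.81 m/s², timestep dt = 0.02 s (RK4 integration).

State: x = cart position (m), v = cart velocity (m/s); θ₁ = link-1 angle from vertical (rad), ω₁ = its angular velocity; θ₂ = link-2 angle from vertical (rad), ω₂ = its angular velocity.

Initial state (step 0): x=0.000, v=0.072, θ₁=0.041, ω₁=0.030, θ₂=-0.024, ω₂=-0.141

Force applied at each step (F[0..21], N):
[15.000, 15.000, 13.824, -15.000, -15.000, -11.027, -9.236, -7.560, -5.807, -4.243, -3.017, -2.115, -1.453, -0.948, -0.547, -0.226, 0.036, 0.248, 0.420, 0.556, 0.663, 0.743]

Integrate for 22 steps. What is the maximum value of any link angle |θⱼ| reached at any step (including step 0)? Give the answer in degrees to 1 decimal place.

Answer: 6.6°

Derivation:
apply F[0]=+15.000 → step 1: x=0.005, v=0.460, θ₁=0.033, ω₁=-0.791, θ₂=-0.028, ω₂=-0.240
apply F[1]=+15.000 → step 2: x=0.018, v=0.853, θ₁=0.009, ω₁=-1.659, θ₂=-0.033, ω₂=-0.316
apply F[2]=+13.824 → step 3: x=0.039, v=1.224, θ₁=-0.033, ω₁=-2.535, θ₂=-0.040, ω₂=-0.347
apply F[3]=-15.000 → step 4: x=0.060, v=0.839, θ₁=-0.074, ω₁=-1.643, θ₂=-0.047, ω₂=-0.331
apply F[4]=-15.000 → step 5: x=0.073, v=0.468, θ₁=-0.099, ω₁=-0.847, θ₂=-0.053, ω₂=-0.270
apply F[5]=-11.027 → step 6: x=0.080, v=0.209, θ₁=-0.111, ω₁=-0.357, θ₂=-0.058, ω₂=-0.188
apply F[6]=-9.236 → step 7: x=0.082, v=0.001, θ₁=-0.115, ω₁=0.002, θ₂=-0.061, ω₂=-0.101
apply F[7]=-7.560 → step 8: x=0.080, v=-0.164, θ₁=-0.112, ω₁=0.259, θ₂=-0.062, ω₂=-0.018
apply F[8]=-5.807 → step 9: x=0.076, v=-0.285, θ₁=-0.105, ω₁=0.422, θ₂=-0.061, ω₂=0.054
apply F[9]=-4.243 → step 10: x=0.069, v=-0.367, θ₁=-0.096, ω₁=0.510, θ₂=-0.060, ω₂=0.114
apply F[10]=-3.017 → step 11: x=0.061, v=-0.420, θ₁=-0.085, ω₁=0.545, θ₂=-0.057, ω₂=0.162
apply F[11]=-2.115 → step 12: x=0.052, v=-0.453, θ₁=-0.075, ω₁=0.547, θ₂=-0.053, ω₂=0.198
apply F[12]=-1.453 → step 13: x=0.043, v=-0.471, θ₁=-0.064, ω₁=0.530, θ₂=-0.049, ω₂=0.224
apply F[13]=-0.948 → step 14: x=0.034, v=-0.479, θ₁=-0.054, ω₁=0.503, θ₂=-0.044, ω₂=0.242
apply F[14]=-0.547 → step 15: x=0.024, v=-0.479, θ₁=-0.044, ω₁=0.470, θ₂=-0.039, ω₂=0.251
apply F[15]=-0.226 → step 16: x=0.015, v=-0.473, θ₁=-0.035, ω₁=0.433, θ₂=-0.034, ω₂=0.255
apply F[16]=+0.036 → step 17: x=0.005, v=-0.463, θ₁=-0.027, ω₁=0.396, θ₂=-0.029, ω₂=0.253
apply F[17]=+0.248 → step 18: x=-0.004, v=-0.450, θ₁=-0.019, ω₁=0.359, θ₂=-0.024, ω₂=0.247
apply F[18]=+0.420 → step 19: x=-0.013, v=-0.434, θ₁=-0.012, ω₁=0.322, θ₂=-0.019, ω₂=0.238
apply F[19]=+0.556 → step 20: x=-0.021, v=-0.416, θ₁=-0.006, ω₁=0.287, θ₂=-0.015, ω₂=0.227
apply F[20]=+0.663 → step 21: x=-0.029, v=-0.397, θ₁=-0.001, ω₁=0.254, θ₂=-0.010, ω₂=0.214
apply F[21]=+0.743 → step 22: x=-0.037, v=-0.378, θ₁=0.004, ω₁=0.223, θ₂=-0.006, ω₂=0.199
Max |angle| over trajectory = 0.115 rad = 6.6°.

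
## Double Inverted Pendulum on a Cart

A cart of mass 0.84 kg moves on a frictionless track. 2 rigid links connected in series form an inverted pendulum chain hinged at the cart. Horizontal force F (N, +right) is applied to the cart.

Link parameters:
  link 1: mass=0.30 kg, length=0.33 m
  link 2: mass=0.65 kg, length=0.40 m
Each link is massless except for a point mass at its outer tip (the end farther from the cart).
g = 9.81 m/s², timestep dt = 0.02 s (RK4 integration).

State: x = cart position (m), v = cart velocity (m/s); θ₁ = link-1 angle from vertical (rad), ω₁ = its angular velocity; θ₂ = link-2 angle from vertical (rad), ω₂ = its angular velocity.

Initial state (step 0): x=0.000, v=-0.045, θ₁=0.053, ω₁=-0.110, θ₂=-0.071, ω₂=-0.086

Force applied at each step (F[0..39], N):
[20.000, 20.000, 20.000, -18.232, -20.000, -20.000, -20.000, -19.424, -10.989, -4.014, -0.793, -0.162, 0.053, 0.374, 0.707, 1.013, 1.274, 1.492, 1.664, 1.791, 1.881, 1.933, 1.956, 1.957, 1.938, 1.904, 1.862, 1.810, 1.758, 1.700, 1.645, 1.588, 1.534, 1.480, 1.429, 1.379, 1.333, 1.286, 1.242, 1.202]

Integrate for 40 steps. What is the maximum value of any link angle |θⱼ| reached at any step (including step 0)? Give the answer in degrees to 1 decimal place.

Answer: 12.3°

Derivation:
apply F[0]=+20.000 → step 1: x=0.004, v=0.420, θ₁=0.039, ω₁=-1.326, θ₂=-0.075, ω₂=-0.283
apply F[1]=+20.000 → step 2: x=0.017, v=0.892, θ₁=-0.001, ω₁=-2.629, θ₂=-0.082, ω₂=-0.422
apply F[2]=+20.000 → step 3: x=0.039, v=1.371, θ₁=-0.067, ω₁=-4.059, θ₂=-0.091, ω₂=-0.471
apply F[3]=-18.232 → step 4: x=0.063, v=0.956, θ₁=-0.136, ω₁=-2.880, θ₂=-0.100, ω₂=-0.458
apply F[4]=-20.000 → step 5: x=0.077, v=0.521, θ₁=-0.183, ω₁=-1.759, θ₂=-0.109, ω₂=-0.355
apply F[5]=-20.000 → step 6: x=0.084, v=0.102, θ₁=-0.208, ω₁=-0.774, θ₂=-0.114, ω₂=-0.181
apply F[6]=-20.000 → step 7: x=0.082, v=-0.310, θ₁=-0.214, ω₁=0.147, θ₂=-0.116, ω₂=0.027
apply F[7]=-19.424 → step 8: x=0.071, v=-0.709, θ₁=-0.202, ω₁=1.043, θ₂=-0.113, ω₂=0.227
apply F[8]=-10.989 → step 9: x=0.055, v=-0.924, θ₁=-0.177, ω₁=1.454, θ₂=-0.107, ω₂=0.366
apply F[9]=-4.014 → step 10: x=0.036, v=-0.985, θ₁=-0.148, ω₁=1.469, θ₂=-0.099, ω₂=0.455
apply F[10]=-0.793 → step 11: x=0.016, v=-0.977, θ₁=-0.120, ω₁=1.318, θ₂=-0.089, ω₂=0.511
apply F[11]=-0.162 → step 12: x=-0.003, v=-0.959, θ₁=-0.096, ω₁=1.172, θ₂=-0.079, ω₂=0.545
apply F[12]=+0.053 → step 13: x=-0.022, v=-0.940, θ₁=-0.073, ω₁=1.052, θ₂=-0.067, ω₂=0.561
apply F[13]=+0.374 → step 14: x=-0.041, v=-0.918, θ₁=-0.053, ω₁=0.945, θ₂=-0.056, ω₂=0.563
apply F[14]=+0.707 → step 15: x=-0.059, v=-0.892, θ₁=-0.036, ω₁=0.847, θ₂=-0.045, ω₂=0.554
apply F[15]=+1.013 → step 16: x=-0.076, v=-0.862, θ₁=-0.020, ω₁=0.755, θ₂=-0.034, ω₂=0.535
apply F[16]=+1.274 → step 17: x=-0.093, v=-0.829, θ₁=-0.005, ω₁=0.669, θ₂=-0.024, ω₂=0.510
apply F[17]=+1.492 → step 18: x=-0.109, v=-0.793, θ₁=0.007, ω₁=0.587, θ₂=-0.014, ω₂=0.480
apply F[18]=+1.664 → step 19: x=-0.125, v=-0.757, θ₁=0.018, ω₁=0.511, θ₂=-0.004, ω₂=0.447
apply F[19]=+1.791 → step 20: x=-0.140, v=-0.719, θ₁=0.028, ω₁=0.440, θ₂=0.004, ω₂=0.412
apply F[20]=+1.881 → step 21: x=-0.154, v=-0.681, θ₁=0.036, ω₁=0.374, θ₂=0.012, ω₂=0.375
apply F[21]=+1.933 → step 22: x=-0.167, v=-0.644, θ₁=0.043, ω₁=0.315, θ₂=0.019, ω₂=0.338
apply F[22]=+1.956 → step 23: x=-0.179, v=-0.607, θ₁=0.048, ω₁=0.262, θ₂=0.026, ω₂=0.302
apply F[23]=+1.957 → step 24: x=-0.191, v=-0.572, θ₁=0.053, ω₁=0.214, θ₂=0.031, ω₂=0.268
apply F[24]=+1.938 → step 25: x=-0.202, v=-0.538, θ₁=0.057, ω₁=0.171, θ₂=0.036, ω₂=0.234
apply F[25]=+1.904 → step 26: x=-0.213, v=-0.506, θ₁=0.060, ω₁=0.134, θ₂=0.041, ω₂=0.203
apply F[26]=+1.862 → step 27: x=-0.222, v=-0.475, θ₁=0.062, ω₁=0.102, θ₂=0.044, ω₂=0.174
apply F[27]=+1.810 → step 28: x=-0.232, v=-0.446, θ₁=0.064, ω₁=0.075, θ₂=0.048, ω₂=0.147
apply F[28]=+1.758 → step 29: x=-0.240, v=-0.419, θ₁=0.065, ω₁=0.051, θ₂=0.050, ω₂=0.122
apply F[29]=+1.700 → step 30: x=-0.248, v=-0.393, θ₁=0.066, ω₁=0.030, θ₂=0.052, ω₂=0.100
apply F[30]=+1.645 → step 31: x=-0.256, v=-0.369, θ₁=0.067, ω₁=0.013, θ₂=0.054, ω₂=0.079
apply F[31]=+1.588 → step 32: x=-0.263, v=-0.346, θ₁=0.067, ω₁=-0.001, θ₂=0.056, ω₂=0.061
apply F[32]=+1.534 → step 33: x=-0.270, v=-0.324, θ₁=0.067, ω₁=-0.014, θ₂=0.057, ω₂=0.044
apply F[33]=+1.480 → step 34: x=-0.276, v=-0.304, θ₁=0.066, ω₁=-0.024, θ₂=0.057, ω₂=0.030
apply F[34]=+1.429 → step 35: x=-0.282, v=-0.284, θ₁=0.066, ω₁=-0.032, θ₂=0.058, ω₂=0.017
apply F[35]=+1.379 → step 36: x=-0.288, v=-0.266, θ₁=0.065, ω₁=-0.040, θ₂=0.058, ω₂=0.006
apply F[36]=+1.333 → step 37: x=-0.293, v=-0.249, θ₁=0.064, ω₁=-0.045, θ₂=0.058, ω₂=-0.004
apply F[37]=+1.286 → step 38: x=-0.297, v=-0.232, θ₁=0.063, ω₁=-0.050, θ₂=0.058, ω₂=-0.013
apply F[38]=+1.242 → step 39: x=-0.302, v=-0.217, θ₁=0.062, ω₁=-0.054, θ₂=0.058, ω₂=-0.021
apply F[39]=+1.202 → step 40: x=-0.306, v=-0.202, θ₁=0.061, ω₁=-0.057, θ₂=0.057, ω₂=-0.027
Max |angle| over trajectory = 0.214 rad = 12.3°.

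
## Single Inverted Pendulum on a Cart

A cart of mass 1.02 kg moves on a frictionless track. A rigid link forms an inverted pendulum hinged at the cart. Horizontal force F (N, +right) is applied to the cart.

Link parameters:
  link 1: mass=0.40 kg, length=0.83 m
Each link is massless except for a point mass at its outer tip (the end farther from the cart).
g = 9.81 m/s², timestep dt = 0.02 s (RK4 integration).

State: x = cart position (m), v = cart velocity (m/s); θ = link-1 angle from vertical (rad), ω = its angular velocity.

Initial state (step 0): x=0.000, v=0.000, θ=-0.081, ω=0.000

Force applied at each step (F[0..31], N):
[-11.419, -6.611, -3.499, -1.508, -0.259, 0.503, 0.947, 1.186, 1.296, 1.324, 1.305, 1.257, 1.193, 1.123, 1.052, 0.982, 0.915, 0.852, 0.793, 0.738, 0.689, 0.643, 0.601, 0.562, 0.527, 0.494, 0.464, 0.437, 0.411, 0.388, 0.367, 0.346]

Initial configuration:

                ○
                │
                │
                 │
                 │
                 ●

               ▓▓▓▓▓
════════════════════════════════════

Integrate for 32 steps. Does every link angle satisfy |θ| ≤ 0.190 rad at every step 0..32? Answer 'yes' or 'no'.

Answer: yes

Derivation:
apply F[0]=-11.419 → step 1: x=-0.002, v=-0.217, θ=-0.079, ω=0.242
apply F[1]=-6.611 → step 2: x=-0.008, v=-0.341, θ=-0.072, ω=0.373
apply F[2]=-3.499 → step 3: x=-0.015, v=-0.404, θ=-0.064, ω=0.432
apply F[3]=-1.508 → step 4: x=-0.024, v=-0.429, θ=-0.056, ω=0.448
apply F[4]=-0.259 → step 5: x=-0.032, v=-0.430, θ=-0.047, ω=0.438
apply F[5]=+0.503 → step 6: x=-0.041, v=-0.417, θ=-0.038, ω=0.412
apply F[6]=+0.947 → step 7: x=-0.049, v=-0.396, θ=-0.030, ω=0.378
apply F[7]=+1.186 → step 8: x=-0.056, v=-0.371, θ=-0.023, ω=0.342
apply F[8]=+1.296 → step 9: x=-0.064, v=-0.344, θ=-0.017, ω=0.305
apply F[9]=+1.324 → step 10: x=-0.070, v=-0.317, θ=-0.011, ω=0.269
apply F[10]=+1.305 → step 11: x=-0.076, v=-0.291, θ=-0.006, ω=0.235
apply F[11]=+1.257 → step 12: x=-0.082, v=-0.266, θ=-0.002, ω=0.204
apply F[12]=+1.193 → step 13: x=-0.087, v=-0.242, θ=0.002, ω=0.176
apply F[13]=+1.123 → step 14: x=-0.092, v=-0.221, θ=0.006, ω=0.151
apply F[14]=+1.052 → step 15: x=-0.096, v=-0.201, θ=0.008, ω=0.128
apply F[15]=+0.982 → step 16: x=-0.100, v=-0.182, θ=0.011, ω=0.108
apply F[16]=+0.915 → step 17: x=-0.103, v=-0.165, θ=0.013, ω=0.091
apply F[17]=+0.852 → step 18: x=-0.106, v=-0.149, θ=0.014, ω=0.075
apply F[18]=+0.793 → step 19: x=-0.109, v=-0.135, θ=0.016, ω=0.061
apply F[19]=+0.738 → step 20: x=-0.112, v=-0.122, θ=0.017, ω=0.049
apply F[20]=+0.689 → step 21: x=-0.114, v=-0.110, θ=0.018, ω=0.038
apply F[21]=+0.643 → step 22: x=-0.116, v=-0.098, θ=0.018, ω=0.029
apply F[22]=+0.601 → step 23: x=-0.118, v=-0.088, θ=0.019, ω=0.021
apply F[23]=+0.562 → step 24: x=-0.119, v=-0.078, θ=0.019, ω=0.014
apply F[24]=+0.527 → step 25: x=-0.121, v=-0.070, θ=0.019, ω=0.008
apply F[25]=+0.494 → step 26: x=-0.122, v=-0.061, θ=0.020, ω=0.003
apply F[26]=+0.464 → step 27: x=-0.123, v=-0.054, θ=0.020, ω=-0.002
apply F[27]=+0.437 → step 28: x=-0.124, v=-0.047, θ=0.019, ω=-0.006
apply F[28]=+0.411 → step 29: x=-0.125, v=-0.040, θ=0.019, ω=-0.009
apply F[29]=+0.388 → step 30: x=-0.126, v=-0.034, θ=0.019, ω=-0.012
apply F[30]=+0.367 → step 31: x=-0.127, v=-0.028, θ=0.019, ω=-0.014
apply F[31]=+0.346 → step 32: x=-0.127, v=-0.023, θ=0.019, ω=-0.016
Max |angle| over trajectory = 0.081 rad; bound = 0.190 → within bound.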